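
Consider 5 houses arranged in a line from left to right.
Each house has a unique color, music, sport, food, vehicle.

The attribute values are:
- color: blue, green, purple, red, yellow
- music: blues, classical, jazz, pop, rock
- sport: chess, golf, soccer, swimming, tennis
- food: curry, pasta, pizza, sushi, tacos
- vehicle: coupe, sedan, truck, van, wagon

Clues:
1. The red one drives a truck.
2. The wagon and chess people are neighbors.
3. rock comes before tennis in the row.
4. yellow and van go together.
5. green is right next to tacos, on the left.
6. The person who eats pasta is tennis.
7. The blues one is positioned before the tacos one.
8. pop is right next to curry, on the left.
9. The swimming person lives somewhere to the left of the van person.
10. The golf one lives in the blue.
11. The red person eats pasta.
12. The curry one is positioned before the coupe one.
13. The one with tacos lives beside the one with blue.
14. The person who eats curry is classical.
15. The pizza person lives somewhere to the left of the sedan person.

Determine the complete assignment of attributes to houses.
Solution:

House | Color | Music | Sport | Food | Vehicle
----------------------------------------------
  1   | green | blues | swimming | pizza | wagon
  2   | yellow | pop | chess | tacos | van
  3   | blue | classical | golf | curry | sedan
  4   | purple | rock | soccer | sushi | coupe
  5   | red | jazz | tennis | pasta | truck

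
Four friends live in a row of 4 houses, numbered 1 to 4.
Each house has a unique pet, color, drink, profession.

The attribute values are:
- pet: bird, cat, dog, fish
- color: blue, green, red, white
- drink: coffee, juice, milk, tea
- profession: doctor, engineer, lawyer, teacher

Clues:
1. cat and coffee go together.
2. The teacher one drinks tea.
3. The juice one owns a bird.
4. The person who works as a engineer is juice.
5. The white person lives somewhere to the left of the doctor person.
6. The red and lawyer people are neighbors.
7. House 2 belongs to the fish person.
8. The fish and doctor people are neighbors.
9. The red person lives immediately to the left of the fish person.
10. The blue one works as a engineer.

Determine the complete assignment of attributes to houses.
Solution:

House | Pet | Color | Drink | Profession
----------------------------------------
  1   | dog | red | tea | teacher
  2   | fish | white | milk | lawyer
  3   | cat | green | coffee | doctor
  4   | bird | blue | juice | engineer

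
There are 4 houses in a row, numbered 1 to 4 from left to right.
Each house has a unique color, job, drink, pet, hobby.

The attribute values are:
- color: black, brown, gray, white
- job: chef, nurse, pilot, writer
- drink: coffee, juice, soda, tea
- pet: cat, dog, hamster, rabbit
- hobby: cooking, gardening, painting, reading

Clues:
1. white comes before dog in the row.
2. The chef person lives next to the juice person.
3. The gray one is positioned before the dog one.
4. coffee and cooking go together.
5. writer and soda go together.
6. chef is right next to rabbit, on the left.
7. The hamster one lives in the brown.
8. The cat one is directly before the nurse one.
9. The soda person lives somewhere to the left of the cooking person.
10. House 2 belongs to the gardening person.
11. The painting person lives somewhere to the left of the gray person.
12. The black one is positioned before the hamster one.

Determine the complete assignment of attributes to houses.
Solution:

House | Color | Job | Drink | Pet | Hobby
-----------------------------------------
  1   | white | chef | tea | cat | painting
  2   | gray | nurse | juice | rabbit | gardening
  3   | black | writer | soda | dog | reading
  4   | brown | pilot | coffee | hamster | cooking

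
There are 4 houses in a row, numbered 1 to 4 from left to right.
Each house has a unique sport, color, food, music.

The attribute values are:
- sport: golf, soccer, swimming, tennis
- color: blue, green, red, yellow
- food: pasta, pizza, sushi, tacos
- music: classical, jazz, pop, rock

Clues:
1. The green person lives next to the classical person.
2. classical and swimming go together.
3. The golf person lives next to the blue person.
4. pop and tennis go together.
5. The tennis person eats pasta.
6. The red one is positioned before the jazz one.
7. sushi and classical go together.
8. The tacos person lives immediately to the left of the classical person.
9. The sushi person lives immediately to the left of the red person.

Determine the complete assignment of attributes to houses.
Solution:

House | Sport | Color | Food | Music
------------------------------------
  1   | golf | green | tacos | rock
  2   | swimming | blue | sushi | classical
  3   | tennis | red | pasta | pop
  4   | soccer | yellow | pizza | jazz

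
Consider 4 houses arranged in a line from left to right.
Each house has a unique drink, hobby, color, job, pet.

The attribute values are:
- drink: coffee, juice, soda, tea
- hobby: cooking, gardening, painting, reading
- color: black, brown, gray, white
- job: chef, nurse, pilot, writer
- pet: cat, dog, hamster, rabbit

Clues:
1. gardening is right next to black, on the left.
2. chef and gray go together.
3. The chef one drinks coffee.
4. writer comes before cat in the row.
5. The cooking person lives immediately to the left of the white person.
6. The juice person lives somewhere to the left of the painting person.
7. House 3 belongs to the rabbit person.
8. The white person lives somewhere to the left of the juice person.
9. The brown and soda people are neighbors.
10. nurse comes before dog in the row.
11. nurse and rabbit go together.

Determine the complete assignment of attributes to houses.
Solution:

House | Drink | Hobby | Color | Job | Pet
-----------------------------------------
  1   | tea | cooking | brown | writer | hamster
  2   | soda | gardening | white | pilot | cat
  3   | juice | reading | black | nurse | rabbit
  4   | coffee | painting | gray | chef | dog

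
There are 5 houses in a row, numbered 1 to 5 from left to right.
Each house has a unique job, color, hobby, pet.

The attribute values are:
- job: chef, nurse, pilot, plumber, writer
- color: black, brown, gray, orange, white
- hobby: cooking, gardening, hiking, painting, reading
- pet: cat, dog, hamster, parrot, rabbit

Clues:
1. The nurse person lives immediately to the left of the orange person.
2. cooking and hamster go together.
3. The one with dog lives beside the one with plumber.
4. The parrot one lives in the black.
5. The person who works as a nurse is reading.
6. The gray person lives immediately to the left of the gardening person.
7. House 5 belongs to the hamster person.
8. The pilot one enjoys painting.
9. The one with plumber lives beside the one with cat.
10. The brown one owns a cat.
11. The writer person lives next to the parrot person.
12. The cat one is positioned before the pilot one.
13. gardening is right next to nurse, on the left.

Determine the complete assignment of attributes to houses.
Solution:

House | Job | Color | Hobby | Pet
---------------------------------
  1   | writer | gray | hiking | dog
  2   | plumber | black | gardening | parrot
  3   | nurse | brown | reading | cat
  4   | pilot | orange | painting | rabbit
  5   | chef | white | cooking | hamster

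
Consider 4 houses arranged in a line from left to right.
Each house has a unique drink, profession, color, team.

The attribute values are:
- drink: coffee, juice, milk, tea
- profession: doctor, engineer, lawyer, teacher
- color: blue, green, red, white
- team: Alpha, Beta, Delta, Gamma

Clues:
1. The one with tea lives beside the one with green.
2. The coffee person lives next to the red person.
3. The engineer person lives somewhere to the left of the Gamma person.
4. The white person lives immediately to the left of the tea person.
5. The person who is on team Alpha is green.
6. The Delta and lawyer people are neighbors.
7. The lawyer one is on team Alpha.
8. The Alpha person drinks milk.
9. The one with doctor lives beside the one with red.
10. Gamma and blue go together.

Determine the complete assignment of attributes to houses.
Solution:

House | Drink | Profession | Color | Team
-----------------------------------------
  1   | coffee | doctor | white | Beta
  2   | tea | engineer | red | Delta
  3   | milk | lawyer | green | Alpha
  4   | juice | teacher | blue | Gamma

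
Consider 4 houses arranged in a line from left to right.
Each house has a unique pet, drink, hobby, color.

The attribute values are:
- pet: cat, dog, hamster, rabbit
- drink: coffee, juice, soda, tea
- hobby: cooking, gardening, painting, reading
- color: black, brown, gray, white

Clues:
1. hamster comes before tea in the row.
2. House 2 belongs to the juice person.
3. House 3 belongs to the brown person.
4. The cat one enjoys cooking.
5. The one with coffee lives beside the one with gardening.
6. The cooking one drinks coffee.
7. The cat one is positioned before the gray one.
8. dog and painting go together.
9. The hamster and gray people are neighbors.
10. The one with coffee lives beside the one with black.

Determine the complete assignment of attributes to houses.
Solution:

House | Pet | Drink | Hobby | Color
-----------------------------------
  1   | cat | coffee | cooking | white
  2   | rabbit | juice | gardening | black
  3   | hamster | soda | reading | brown
  4   | dog | tea | painting | gray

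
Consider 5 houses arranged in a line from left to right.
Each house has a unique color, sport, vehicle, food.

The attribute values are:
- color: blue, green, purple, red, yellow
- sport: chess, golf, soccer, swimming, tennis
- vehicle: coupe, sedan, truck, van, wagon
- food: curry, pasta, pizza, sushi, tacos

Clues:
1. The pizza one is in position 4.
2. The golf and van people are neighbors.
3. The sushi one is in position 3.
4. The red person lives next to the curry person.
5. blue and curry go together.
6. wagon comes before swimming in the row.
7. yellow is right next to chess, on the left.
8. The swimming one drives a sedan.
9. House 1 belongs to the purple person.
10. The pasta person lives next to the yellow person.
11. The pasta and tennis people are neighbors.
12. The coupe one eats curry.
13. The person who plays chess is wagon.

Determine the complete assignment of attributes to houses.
Solution:

House | Color | Sport | Vehicle | Food
--------------------------------------
  1   | purple | golf | truck | pasta
  2   | yellow | tennis | van | tacos
  3   | green | chess | wagon | sushi
  4   | red | swimming | sedan | pizza
  5   | blue | soccer | coupe | curry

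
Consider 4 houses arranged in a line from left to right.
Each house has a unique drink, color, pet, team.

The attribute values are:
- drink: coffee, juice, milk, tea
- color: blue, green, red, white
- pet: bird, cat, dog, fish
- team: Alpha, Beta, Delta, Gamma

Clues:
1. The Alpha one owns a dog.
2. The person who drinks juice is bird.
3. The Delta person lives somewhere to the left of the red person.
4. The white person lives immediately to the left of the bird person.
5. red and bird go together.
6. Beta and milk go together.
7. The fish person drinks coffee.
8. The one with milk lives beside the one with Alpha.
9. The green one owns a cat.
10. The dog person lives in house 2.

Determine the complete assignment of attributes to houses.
Solution:

House | Drink | Color | Pet | Team
----------------------------------
  1   | milk | green | cat | Beta
  2   | tea | blue | dog | Alpha
  3   | coffee | white | fish | Delta
  4   | juice | red | bird | Gamma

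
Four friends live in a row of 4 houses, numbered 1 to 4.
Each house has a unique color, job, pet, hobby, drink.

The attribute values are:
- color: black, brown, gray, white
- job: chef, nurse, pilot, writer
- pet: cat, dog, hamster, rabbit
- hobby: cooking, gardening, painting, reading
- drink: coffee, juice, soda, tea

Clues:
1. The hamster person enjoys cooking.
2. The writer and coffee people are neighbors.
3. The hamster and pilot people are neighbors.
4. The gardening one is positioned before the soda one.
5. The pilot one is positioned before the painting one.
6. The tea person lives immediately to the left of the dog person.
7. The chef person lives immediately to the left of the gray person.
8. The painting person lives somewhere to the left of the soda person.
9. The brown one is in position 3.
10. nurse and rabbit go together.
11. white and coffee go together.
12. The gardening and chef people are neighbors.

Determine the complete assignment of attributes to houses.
Solution:

House | Color | Job | Pet | Hobby | Drink
-----------------------------------------
  1   | black | writer | hamster | cooking | tea
  2   | white | pilot | dog | gardening | coffee
  3   | brown | chef | cat | painting | juice
  4   | gray | nurse | rabbit | reading | soda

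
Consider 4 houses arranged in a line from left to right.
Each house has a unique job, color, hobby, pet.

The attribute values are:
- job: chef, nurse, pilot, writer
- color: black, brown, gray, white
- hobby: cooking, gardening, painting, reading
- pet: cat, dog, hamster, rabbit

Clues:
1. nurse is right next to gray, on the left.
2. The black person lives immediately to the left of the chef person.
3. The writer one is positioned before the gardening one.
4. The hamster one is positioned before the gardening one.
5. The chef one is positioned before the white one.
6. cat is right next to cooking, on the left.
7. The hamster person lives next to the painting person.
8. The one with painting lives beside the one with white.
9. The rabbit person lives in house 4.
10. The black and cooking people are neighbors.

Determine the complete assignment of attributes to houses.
Solution:

House | Job | Color | Hobby | Pet
---------------------------------
  1   | nurse | black | reading | cat
  2   | chef | gray | cooking | hamster
  3   | writer | brown | painting | dog
  4   | pilot | white | gardening | rabbit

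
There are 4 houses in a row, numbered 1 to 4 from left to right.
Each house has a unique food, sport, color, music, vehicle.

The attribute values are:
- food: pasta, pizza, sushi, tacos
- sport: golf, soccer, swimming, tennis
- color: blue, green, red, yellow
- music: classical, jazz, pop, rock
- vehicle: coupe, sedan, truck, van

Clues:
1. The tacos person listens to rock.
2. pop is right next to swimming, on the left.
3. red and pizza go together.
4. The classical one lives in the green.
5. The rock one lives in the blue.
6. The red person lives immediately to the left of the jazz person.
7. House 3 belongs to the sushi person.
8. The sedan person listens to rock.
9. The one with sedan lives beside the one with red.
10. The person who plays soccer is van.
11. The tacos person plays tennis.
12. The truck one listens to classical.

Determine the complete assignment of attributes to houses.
Solution:

House | Food | Sport | Color | Music | Vehicle
----------------------------------------------
  1   | tacos | tennis | blue | rock | sedan
  2   | pizza | soccer | red | pop | van
  3   | sushi | swimming | yellow | jazz | coupe
  4   | pasta | golf | green | classical | truck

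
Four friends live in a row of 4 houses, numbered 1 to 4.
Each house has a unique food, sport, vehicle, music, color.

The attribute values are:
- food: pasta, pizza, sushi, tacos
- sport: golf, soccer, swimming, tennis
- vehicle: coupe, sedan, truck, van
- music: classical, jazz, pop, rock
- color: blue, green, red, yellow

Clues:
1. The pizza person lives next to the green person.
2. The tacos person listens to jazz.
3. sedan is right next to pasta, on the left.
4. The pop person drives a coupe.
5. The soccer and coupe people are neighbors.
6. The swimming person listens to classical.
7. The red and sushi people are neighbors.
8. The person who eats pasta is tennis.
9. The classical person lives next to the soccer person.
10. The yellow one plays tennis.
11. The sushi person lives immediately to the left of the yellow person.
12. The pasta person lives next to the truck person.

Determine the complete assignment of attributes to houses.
Solution:

House | Food | Sport | Vehicle | Music | Color
----------------------------------------------
  1   | pizza | swimming | van | classical | red
  2   | sushi | soccer | sedan | rock | green
  3   | pasta | tennis | coupe | pop | yellow
  4   | tacos | golf | truck | jazz | blue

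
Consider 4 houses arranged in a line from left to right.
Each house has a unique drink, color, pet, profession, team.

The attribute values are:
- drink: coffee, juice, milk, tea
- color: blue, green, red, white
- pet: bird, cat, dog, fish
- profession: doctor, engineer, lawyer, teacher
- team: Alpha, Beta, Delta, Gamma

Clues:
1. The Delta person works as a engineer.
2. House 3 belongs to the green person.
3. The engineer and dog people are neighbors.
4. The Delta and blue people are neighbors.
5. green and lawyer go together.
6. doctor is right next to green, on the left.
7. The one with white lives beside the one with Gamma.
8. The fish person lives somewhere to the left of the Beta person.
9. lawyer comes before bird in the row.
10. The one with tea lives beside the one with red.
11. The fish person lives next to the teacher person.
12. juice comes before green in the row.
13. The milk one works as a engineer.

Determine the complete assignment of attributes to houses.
Solution:

House | Drink | Color | Pet | Profession | Team
-----------------------------------------------
  1   | milk | white | cat | engineer | Delta
  2   | juice | blue | dog | doctor | Gamma
  3   | tea | green | fish | lawyer | Alpha
  4   | coffee | red | bird | teacher | Beta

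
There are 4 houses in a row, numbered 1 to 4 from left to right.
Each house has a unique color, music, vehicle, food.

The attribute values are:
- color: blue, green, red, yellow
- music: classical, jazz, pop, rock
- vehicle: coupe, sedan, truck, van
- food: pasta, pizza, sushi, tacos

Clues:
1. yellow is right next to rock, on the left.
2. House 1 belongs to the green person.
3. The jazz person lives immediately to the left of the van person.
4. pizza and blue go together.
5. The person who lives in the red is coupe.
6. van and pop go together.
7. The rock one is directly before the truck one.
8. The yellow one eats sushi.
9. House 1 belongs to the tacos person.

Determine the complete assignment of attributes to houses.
Solution:

House | Color | Music | Vehicle | Food
--------------------------------------
  1   | green | jazz | sedan | tacos
  2   | yellow | pop | van | sushi
  3   | red | rock | coupe | pasta
  4   | blue | classical | truck | pizza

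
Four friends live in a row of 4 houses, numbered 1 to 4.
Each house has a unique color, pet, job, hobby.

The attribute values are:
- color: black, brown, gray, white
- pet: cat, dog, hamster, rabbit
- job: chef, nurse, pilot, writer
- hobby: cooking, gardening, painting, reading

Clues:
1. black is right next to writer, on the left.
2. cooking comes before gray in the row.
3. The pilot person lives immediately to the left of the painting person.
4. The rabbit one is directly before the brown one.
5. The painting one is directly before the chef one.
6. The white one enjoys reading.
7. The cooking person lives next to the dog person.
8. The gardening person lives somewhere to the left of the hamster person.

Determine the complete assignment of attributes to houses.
Solution:

House | Color | Pet | Job | Hobby
---------------------------------
  1   | black | rabbit | pilot | cooking
  2   | brown | dog | writer | painting
  3   | gray | cat | chef | gardening
  4   | white | hamster | nurse | reading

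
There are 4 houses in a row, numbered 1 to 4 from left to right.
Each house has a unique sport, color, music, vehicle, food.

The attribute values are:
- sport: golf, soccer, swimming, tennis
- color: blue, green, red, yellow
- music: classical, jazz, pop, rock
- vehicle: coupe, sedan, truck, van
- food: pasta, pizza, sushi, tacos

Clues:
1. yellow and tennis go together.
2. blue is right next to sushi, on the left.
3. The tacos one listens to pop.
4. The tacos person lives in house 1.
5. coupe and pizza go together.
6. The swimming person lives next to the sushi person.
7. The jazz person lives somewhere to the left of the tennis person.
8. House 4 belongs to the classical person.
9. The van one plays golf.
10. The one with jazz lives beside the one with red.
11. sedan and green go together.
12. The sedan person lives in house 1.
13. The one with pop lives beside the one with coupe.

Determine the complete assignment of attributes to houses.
Solution:

House | Sport | Color | Music | Vehicle | Food
----------------------------------------------
  1   | soccer | green | pop | sedan | tacos
  2   | swimming | blue | jazz | coupe | pizza
  3   | golf | red | rock | van | sushi
  4   | tennis | yellow | classical | truck | pasta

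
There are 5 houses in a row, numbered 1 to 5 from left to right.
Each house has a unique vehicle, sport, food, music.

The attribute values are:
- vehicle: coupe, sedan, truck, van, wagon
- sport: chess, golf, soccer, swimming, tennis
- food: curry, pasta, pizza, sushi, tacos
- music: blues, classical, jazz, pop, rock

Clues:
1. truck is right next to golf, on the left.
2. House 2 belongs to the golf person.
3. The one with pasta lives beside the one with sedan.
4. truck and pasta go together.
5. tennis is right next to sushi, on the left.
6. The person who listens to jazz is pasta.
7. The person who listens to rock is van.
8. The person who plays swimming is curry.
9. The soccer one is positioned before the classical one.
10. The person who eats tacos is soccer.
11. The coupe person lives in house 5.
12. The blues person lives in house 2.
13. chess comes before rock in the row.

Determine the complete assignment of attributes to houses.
Solution:

House | Vehicle | Sport | Food | Music
--------------------------------------
  1   | truck | tennis | pasta | jazz
  2   | sedan | golf | sushi | blues
  3   | wagon | chess | pizza | pop
  4   | van | soccer | tacos | rock
  5   | coupe | swimming | curry | classical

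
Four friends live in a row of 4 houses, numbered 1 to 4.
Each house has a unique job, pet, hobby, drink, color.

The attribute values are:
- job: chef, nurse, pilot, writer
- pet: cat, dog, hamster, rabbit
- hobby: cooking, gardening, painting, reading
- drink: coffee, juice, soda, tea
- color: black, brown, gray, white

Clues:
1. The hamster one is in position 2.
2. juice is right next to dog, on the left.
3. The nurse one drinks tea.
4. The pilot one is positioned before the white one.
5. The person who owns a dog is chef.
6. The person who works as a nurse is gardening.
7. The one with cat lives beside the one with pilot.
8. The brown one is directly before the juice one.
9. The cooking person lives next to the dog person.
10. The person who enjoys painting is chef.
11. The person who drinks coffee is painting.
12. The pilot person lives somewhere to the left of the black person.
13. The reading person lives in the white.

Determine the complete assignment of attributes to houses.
Solution:

House | Job | Pet | Hobby | Drink | Color
-----------------------------------------
  1   | nurse | cat | gardening | tea | brown
  2   | pilot | hamster | cooking | juice | gray
  3   | chef | dog | painting | coffee | black
  4   | writer | rabbit | reading | soda | white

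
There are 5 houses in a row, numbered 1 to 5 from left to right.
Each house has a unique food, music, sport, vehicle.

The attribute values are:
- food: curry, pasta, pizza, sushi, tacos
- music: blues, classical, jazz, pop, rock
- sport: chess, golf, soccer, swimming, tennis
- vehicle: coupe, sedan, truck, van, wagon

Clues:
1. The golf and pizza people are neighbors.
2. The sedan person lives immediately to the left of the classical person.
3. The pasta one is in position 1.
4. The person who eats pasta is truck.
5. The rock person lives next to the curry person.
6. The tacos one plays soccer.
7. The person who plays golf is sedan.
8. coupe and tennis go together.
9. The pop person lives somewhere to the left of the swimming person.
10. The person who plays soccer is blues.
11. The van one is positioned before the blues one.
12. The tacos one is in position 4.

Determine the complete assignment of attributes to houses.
Solution:

House | Food | Music | Sport | Vehicle
--------------------------------------
  1   | pasta | rock | chess | truck
  2   | curry | pop | golf | sedan
  3   | pizza | classical | swimming | van
  4   | tacos | blues | soccer | wagon
  5   | sushi | jazz | tennis | coupe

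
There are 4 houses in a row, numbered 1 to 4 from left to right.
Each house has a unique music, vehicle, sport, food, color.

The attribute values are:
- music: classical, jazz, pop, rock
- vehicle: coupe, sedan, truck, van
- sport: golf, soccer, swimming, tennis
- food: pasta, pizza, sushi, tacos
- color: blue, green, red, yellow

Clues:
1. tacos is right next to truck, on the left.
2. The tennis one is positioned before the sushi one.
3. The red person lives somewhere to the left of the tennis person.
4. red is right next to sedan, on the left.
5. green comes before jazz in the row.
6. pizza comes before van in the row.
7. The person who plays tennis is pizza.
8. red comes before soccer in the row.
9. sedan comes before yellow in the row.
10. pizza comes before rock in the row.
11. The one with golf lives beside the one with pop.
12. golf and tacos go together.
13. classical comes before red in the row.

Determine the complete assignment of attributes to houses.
Solution:

House | Music | Vehicle | Sport | Food | Color
----------------------------------------------
  1   | classical | coupe | golf | tacos | green
  2   | pop | truck | swimming | pasta | red
  3   | jazz | sedan | tennis | pizza | blue
  4   | rock | van | soccer | sushi | yellow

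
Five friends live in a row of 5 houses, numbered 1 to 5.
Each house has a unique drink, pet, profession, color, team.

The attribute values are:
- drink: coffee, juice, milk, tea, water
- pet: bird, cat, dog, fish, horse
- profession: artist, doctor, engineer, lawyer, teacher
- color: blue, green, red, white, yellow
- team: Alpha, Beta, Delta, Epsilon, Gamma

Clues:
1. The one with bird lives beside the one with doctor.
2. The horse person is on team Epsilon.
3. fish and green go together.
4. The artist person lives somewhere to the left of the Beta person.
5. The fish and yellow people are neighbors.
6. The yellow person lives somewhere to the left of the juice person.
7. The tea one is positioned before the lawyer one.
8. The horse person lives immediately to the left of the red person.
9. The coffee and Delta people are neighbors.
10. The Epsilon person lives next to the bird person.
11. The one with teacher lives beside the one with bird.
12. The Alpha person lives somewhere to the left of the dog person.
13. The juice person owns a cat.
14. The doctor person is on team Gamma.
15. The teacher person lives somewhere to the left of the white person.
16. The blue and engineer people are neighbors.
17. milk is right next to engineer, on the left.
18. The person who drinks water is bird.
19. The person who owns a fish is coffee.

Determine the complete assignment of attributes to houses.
Solution:

House | Drink | Pet | Profession | Color | Team
-----------------------------------------------
  1   | milk | horse | teacher | blue | Epsilon
  2   | water | bird | engineer | red | Alpha
  3   | coffee | fish | doctor | green | Gamma
  4   | tea | dog | artist | yellow | Delta
  5   | juice | cat | lawyer | white | Beta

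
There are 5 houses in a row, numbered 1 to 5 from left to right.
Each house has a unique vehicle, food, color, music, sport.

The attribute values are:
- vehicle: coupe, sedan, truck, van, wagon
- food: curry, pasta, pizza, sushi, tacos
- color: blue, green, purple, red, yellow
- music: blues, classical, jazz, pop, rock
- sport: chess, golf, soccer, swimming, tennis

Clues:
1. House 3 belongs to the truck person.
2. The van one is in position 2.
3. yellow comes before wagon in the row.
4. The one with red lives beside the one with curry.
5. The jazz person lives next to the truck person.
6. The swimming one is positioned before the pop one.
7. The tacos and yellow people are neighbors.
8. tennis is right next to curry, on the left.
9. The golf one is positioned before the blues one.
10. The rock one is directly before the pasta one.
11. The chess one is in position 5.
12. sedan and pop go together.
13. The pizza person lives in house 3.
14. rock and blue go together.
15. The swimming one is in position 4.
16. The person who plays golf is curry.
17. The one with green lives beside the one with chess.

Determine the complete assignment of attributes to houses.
Solution:

House | Vehicle | Food | Color | Music | Sport
----------------------------------------------
  1   | coupe | tacos | red | classical | tennis
  2   | van | curry | yellow | jazz | golf
  3   | truck | pizza | blue | rock | soccer
  4   | wagon | pasta | green | blues | swimming
  5   | sedan | sushi | purple | pop | chess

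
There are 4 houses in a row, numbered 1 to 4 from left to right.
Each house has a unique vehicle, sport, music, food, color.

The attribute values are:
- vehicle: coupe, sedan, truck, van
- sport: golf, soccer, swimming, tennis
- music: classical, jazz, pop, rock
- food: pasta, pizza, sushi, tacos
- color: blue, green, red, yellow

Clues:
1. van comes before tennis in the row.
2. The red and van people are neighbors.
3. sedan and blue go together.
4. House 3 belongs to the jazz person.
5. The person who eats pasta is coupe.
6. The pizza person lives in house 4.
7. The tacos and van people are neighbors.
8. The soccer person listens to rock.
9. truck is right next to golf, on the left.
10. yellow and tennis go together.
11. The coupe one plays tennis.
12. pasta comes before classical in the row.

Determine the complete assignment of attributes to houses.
Solution:

House | Vehicle | Sport | Music | Food | Color
----------------------------------------------
  1   | truck | soccer | rock | tacos | red
  2   | van | golf | pop | sushi | green
  3   | coupe | tennis | jazz | pasta | yellow
  4   | sedan | swimming | classical | pizza | blue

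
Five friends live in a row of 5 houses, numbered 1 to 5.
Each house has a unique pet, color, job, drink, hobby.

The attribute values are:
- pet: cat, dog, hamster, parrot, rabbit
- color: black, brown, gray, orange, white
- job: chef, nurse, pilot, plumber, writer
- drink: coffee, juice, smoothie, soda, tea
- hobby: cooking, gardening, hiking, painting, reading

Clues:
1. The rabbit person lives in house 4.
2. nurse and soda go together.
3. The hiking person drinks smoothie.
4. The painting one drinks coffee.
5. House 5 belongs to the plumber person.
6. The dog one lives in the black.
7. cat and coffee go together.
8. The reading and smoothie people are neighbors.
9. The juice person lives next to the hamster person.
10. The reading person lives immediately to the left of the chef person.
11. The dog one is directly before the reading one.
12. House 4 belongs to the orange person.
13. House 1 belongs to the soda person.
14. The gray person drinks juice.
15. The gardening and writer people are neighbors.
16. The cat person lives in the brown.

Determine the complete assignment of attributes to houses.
Solution:

House | Pet | Color | Job | Drink | Hobby
-----------------------------------------
  1   | dog | black | nurse | soda | gardening
  2   | parrot | gray | writer | juice | reading
  3   | hamster | white | chef | smoothie | hiking
  4   | rabbit | orange | pilot | tea | cooking
  5   | cat | brown | plumber | coffee | painting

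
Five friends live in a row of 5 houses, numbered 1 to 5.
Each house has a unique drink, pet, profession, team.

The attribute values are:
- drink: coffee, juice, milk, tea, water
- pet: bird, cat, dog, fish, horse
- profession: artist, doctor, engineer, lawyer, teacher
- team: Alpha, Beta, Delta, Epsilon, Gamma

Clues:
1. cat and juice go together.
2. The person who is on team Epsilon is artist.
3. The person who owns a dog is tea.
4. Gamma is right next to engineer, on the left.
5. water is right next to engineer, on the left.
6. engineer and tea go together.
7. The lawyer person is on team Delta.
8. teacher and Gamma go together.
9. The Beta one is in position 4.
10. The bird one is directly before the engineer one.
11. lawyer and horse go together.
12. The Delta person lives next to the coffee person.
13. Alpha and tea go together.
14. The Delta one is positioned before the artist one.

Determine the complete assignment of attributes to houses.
Solution:

House | Drink | Pet | Profession | Team
---------------------------------------
  1   | water | bird | teacher | Gamma
  2   | tea | dog | engineer | Alpha
  3   | milk | horse | lawyer | Delta
  4   | coffee | fish | doctor | Beta
  5   | juice | cat | artist | Epsilon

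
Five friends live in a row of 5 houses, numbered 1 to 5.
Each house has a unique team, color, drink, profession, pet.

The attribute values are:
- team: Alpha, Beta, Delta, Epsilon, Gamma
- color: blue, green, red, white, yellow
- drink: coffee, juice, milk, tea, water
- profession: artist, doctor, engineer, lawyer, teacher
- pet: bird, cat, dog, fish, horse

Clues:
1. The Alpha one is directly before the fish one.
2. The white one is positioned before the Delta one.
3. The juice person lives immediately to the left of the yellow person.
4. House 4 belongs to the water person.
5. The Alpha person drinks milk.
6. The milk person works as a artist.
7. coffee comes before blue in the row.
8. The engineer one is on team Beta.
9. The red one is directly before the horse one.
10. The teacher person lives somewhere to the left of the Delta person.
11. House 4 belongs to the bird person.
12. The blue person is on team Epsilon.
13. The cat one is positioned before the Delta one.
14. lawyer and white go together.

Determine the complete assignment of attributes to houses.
Solution:

House | Team | Color | Drink | Profession | Pet
-----------------------------------------------
  1   | Beta | red | juice | engineer | cat
  2   | Alpha | yellow | milk | artist | horse
  3   | Gamma | white | coffee | lawyer | fish
  4   | Epsilon | blue | water | teacher | bird
  5   | Delta | green | tea | doctor | dog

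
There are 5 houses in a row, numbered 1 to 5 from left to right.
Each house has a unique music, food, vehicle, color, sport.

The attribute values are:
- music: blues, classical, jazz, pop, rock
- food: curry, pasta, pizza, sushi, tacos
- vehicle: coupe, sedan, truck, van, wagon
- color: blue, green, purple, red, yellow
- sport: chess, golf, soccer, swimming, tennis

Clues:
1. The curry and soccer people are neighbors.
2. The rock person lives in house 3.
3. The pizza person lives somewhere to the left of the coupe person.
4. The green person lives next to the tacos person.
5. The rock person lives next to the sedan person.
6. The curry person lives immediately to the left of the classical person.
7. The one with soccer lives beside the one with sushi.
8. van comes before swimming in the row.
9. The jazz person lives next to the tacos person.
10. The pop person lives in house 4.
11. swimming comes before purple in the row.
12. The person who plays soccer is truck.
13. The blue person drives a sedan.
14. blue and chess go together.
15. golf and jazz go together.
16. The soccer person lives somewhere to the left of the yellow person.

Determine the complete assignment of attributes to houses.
Solution:

House | Music | Food | Vehicle | Color | Sport
----------------------------------------------
  1   | jazz | curry | van | green | golf
  2   | classical | tacos | truck | red | soccer
  3   | rock | sushi | wagon | yellow | swimming
  4   | pop | pizza | sedan | blue | chess
  5   | blues | pasta | coupe | purple | tennis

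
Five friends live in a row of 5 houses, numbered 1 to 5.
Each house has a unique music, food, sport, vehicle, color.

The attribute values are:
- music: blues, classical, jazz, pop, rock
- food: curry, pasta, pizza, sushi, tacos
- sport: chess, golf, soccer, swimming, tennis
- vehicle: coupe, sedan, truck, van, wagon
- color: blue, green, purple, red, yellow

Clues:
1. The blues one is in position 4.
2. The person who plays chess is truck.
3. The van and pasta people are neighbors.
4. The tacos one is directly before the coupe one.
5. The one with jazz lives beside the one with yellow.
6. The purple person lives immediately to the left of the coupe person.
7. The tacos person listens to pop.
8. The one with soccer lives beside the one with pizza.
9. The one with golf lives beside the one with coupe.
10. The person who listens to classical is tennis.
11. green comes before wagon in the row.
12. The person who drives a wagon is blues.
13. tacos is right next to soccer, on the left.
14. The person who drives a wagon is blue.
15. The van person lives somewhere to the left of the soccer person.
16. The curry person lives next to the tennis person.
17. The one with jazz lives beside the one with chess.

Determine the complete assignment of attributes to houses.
Solution:

House | Music | Food | Sport | Vehicle | Color
----------------------------------------------
  1   | pop | tacos | golf | van | purple
  2   | jazz | pasta | soccer | coupe | green
  3   | rock | pizza | chess | truck | yellow
  4   | blues | curry | swimming | wagon | blue
  5   | classical | sushi | tennis | sedan | red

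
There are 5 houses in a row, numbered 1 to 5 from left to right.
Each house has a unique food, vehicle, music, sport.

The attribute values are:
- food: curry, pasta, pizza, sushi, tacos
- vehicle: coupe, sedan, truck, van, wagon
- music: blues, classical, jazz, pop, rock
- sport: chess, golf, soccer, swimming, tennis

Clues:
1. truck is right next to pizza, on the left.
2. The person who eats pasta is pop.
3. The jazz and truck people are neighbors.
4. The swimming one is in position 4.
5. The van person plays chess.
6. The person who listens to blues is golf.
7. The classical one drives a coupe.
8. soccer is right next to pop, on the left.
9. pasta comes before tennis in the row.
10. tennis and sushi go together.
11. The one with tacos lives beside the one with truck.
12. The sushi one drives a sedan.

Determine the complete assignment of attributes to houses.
Solution:

House | Food | Vehicle | Music | Sport
--------------------------------------
  1   | tacos | van | jazz | chess
  2   | curry | truck | blues | golf
  3   | pizza | coupe | classical | soccer
  4   | pasta | wagon | pop | swimming
  5   | sushi | sedan | rock | tennis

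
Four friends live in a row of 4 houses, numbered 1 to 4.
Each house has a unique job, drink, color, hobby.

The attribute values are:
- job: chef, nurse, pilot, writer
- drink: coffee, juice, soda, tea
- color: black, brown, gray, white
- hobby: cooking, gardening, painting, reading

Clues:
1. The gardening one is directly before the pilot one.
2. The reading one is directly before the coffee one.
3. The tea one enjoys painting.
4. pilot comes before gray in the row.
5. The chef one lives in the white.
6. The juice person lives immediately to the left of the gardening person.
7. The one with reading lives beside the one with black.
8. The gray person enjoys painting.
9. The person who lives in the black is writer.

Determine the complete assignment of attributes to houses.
Solution:

House | Job | Drink | Color | Hobby
-----------------------------------
  1   | chef | juice | white | reading
  2   | writer | coffee | black | gardening
  3   | pilot | soda | brown | cooking
  4   | nurse | tea | gray | painting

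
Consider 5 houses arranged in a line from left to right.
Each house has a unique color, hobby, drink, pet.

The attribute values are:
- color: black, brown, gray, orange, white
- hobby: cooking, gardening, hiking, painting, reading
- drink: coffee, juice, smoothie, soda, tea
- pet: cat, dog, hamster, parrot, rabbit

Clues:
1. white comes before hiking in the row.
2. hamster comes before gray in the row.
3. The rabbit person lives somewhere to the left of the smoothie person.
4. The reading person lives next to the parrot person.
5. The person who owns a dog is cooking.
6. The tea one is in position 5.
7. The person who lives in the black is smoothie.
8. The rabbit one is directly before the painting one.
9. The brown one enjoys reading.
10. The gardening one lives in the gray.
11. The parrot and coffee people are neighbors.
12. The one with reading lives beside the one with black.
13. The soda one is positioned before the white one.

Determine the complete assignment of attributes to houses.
Solution:

House | Color | Hobby | Drink | Pet
-----------------------------------
  1   | brown | reading | soda | rabbit
  2   | black | painting | smoothie | parrot
  3   | white | cooking | coffee | dog
  4   | orange | hiking | juice | hamster
  5   | gray | gardening | tea | cat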